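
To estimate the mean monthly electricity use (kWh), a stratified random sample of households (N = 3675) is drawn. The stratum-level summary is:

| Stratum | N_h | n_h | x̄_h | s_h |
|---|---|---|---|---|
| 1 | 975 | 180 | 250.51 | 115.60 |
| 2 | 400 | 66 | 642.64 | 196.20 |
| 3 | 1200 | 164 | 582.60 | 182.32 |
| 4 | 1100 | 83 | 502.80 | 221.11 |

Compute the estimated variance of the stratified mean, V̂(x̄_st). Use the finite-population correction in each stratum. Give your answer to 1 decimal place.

V̂(x̄_st) = Σ W_h² (1 − n_h/N_h) s_h²/n_h, with W_h = N_h/N and N = 3675:
  stratum 1: (975/3675)²·(1 − 180/975)·115.60²/180 = 4.26089
  stratum 2: (400/3675)²·(1 − 66/400)·196.20²/66 = 5.7696
  stratum 3: (1200/3675)²·(1 − 164/1200)·182.32²/164 = 18.6574
  stratum 4: (1100/3675)²·(1 − 83/1100)·221.11²/83 = 48.7908
V̂(x̄_st) = 77.4787

V̂(x̄_st) ≈ 77.5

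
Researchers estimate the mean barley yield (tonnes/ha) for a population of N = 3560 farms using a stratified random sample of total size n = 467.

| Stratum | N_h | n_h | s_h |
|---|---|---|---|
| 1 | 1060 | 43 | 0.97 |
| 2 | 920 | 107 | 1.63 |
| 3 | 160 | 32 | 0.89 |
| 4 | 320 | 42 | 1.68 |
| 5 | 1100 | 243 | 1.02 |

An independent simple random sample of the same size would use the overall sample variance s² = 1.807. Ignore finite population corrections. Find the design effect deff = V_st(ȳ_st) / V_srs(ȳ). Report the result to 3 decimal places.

deff ≈ 1.189

V̂(ȳ_st) = Σ W_h² s_h²/n_h, with W_h = N_h/N and N = 3560:
  stratum 1: (1060/3560)²·0.97²/43 = 0.00193993
  stratum 2: (920/3560)²·1.63²/107 = 0.00165832
  stratum 3: (160/3560)²·0.89²/32 = 5e-05
  stratum 4: (320/3560)²·1.68²/42 = 0.000542962
  stratum 5: (1100/3560)²·1.02²/243 = 0.00040877
V_st = 0.00459998
V_srs = s²/n = 1.807/467 = 0.00386938
deff = V_st / V_srs = 0.00459998/0.00386938 = 1.1888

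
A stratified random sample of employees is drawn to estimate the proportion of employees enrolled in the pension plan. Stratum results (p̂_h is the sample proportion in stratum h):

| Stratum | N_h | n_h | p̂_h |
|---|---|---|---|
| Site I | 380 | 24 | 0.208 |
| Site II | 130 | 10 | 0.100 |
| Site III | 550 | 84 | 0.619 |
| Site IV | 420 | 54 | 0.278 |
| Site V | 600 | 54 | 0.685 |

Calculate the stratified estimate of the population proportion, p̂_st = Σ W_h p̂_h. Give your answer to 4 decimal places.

p̂_st ≈ 0.4617

N = 2080; stratum weights W_h = N_h/N.
p̂_st = Σ W_h p̂_h = (380·0.208 + 130·0.100 + 550·0.619 + 420·0.278 + 600·0.685)/2080 = 0.46166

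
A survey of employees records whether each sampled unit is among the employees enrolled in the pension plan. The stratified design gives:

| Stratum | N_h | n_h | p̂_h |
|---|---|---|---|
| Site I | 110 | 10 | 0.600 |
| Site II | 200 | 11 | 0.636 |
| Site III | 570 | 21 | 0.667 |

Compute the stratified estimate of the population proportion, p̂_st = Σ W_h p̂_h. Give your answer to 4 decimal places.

N = 880; stratum weights W_h = N_h/N.
p̂_st = Σ W_h p̂_h = (110·0.600 + 200·0.636 + 570·0.667)/880 = 0.65158

p̂_st ≈ 0.6516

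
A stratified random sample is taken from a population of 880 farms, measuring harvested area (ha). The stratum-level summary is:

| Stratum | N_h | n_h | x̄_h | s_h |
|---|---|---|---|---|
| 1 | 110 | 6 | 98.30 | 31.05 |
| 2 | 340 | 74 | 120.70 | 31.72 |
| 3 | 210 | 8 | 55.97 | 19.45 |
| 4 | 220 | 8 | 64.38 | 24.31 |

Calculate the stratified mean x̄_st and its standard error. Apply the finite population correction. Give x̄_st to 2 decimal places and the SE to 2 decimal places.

x̄_st ≈ 88.37, SE ≈ 3.32

x̄_st = Σ W_h x̄_h = (110·98.30 + 340·120.70 + 210·55.97 + 220·64.38)/880 = 88.37307
V̂(x̄_st) = Σ W_h² (1 − n_h/N_h) s_h²/n_h, with W_h = N_h/N and N = 880:
  stratum 1: (110/880)²·(1 − 6/110)·31.05²/6 = 2.37374
  stratum 2: (340/880)²·(1 − 74/340)·31.72²/74 = 1.58792
  stratum 3: (210/880)²·(1 − 8/210)·19.45²/8 = 2.59033
  stratum 4: (220/880)²·(1 − 8/220)·24.31²/8 = 4.44911
V̂(x̄_st) = 11.0011
SE(x̄_st) = √11.0011 = 3.31679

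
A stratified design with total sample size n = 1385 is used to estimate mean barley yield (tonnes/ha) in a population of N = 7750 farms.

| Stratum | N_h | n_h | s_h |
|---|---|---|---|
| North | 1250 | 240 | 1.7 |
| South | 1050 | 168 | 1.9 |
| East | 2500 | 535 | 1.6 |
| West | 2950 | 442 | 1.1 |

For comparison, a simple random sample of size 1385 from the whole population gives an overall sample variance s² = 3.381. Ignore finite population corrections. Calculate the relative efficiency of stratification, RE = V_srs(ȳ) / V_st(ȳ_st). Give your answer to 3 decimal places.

V̂(ȳ_st) = Σ W_h² s_h²/n_h, with W_h = N_h/N and N = 7750:
  stratum North: (1250/7750)²·1.7²/240 = 0.000313259
  stratum South: (1050/7750)²·1.9²/168 = 0.000394433
  stratum East: (2500/7750)²·1.6²/535 = 0.000497924
  stratum West: (2950/7750)²·1.1²/442 = 0.000396647
V_st = 0.00160226
V_srs = s²/n = 3.381/1385 = 0.00244116
Relative efficiency = V_srs / V_st = 0.00244116/0.00160226 = 1.5236

RE ≈ 1.524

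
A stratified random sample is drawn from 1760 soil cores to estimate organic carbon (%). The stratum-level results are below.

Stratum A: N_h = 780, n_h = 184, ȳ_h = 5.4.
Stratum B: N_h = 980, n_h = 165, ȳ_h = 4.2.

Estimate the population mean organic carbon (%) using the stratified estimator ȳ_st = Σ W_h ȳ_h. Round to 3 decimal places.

N = Σ N_h = 1760. Stratum weights W_h = N_h/N.
ȳ_st = (780·5.4 + 980·4.2) / 1760 = 4.73182

ȳ_st ≈ 4.732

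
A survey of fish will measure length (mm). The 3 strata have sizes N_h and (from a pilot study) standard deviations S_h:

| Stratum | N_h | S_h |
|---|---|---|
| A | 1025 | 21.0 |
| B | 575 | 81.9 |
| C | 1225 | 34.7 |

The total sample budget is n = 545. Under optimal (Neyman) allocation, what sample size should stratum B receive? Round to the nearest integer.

231

Neyman allocation: n_h = n · N_h S_h / Σ N_i S_i, with n = 545.
  stratum A: N_h·S_h = 1025·21.0 = 21525.00
  stratum B: N_h·S_h = 575·81.9 = 47092.50
  stratum C: N_h·S_h = 1225·34.7 = 42507.50
Σ N_h S_h = 111125.00
n for stratum B = 545·47092.50/111125.00 = 230.960 → 231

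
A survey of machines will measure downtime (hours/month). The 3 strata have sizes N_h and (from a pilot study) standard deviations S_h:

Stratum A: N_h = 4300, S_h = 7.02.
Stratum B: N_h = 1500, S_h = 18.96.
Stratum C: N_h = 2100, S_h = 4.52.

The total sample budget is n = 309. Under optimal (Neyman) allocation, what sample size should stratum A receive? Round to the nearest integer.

Neyman allocation: n_h = n · N_h S_h / Σ N_i S_i, with n = 309.
  stratum A: N_h·S_h = 4300·7.02 = 30186.00
  stratum B: N_h·S_h = 1500·18.96 = 28440.00
  stratum C: N_h·S_h = 2100·4.52 = 9492.00
Σ N_h S_h = 68118.00
n for stratum A = 309·30186.00/68118.00 = 136.931 → 137

137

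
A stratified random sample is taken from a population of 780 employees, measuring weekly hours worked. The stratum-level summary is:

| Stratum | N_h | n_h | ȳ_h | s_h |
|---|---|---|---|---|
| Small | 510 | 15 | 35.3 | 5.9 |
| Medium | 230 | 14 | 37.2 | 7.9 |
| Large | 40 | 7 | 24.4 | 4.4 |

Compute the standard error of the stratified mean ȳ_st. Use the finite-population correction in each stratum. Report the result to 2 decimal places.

V̂(ȳ_st) = Σ W_h² (1 − n_h/N_h) s_h²/n_h, with W_h = N_h/N and N = 780:
  stratum Small: (510/780)²·(1 − 15/510)·5.9²/15 = 0.962939
  stratum Medium: (230/780)²·(1 − 14/230)·7.9²/14 = 0.364014
  stratum Large: (40/780)²·(1 − 7/40)·4.4²/7 = 0.00600056
V̂(ȳ_st) = 1.33295
SE(ȳ_st) = √1.33295 = 1.15454

SE(ȳ_st) ≈ 1.15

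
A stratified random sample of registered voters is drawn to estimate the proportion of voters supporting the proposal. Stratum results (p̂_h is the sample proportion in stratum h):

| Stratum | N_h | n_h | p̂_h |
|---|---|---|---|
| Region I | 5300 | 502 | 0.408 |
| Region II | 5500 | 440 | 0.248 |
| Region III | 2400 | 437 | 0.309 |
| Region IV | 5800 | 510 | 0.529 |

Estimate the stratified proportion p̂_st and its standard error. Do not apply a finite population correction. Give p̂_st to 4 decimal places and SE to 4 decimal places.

N = 19000; stratum weights W_h = N_h/N.
p̂_st = Σ W_h p̂_h = (5300·0.408 + 5500·0.248 + 2400·0.309 + 5800·0.529)/19000 = 0.38612
V̂(p̂_st) = Σ W_h² p̂_h(1−p̂_h)/(n_h−1):
  stratum Region I: (5300/19000)²·0.408·0.592/501 = 3.75136e-05
  stratum Region II: (5500/19000)²·0.248·0.752/439 = 3.55978e-05
  stratum Region III: (2400/19000)²·0.309·0.691/436 = 7.81385e-06
  stratum Region IV: (5800/19000)²·0.529·0.471/509 = 4.5615e-05
V̂(p̂_st) = 0.00012654; SE = √V̂ = 0.011249

p̂_st ≈ 0.3861, SE ≈ 0.0112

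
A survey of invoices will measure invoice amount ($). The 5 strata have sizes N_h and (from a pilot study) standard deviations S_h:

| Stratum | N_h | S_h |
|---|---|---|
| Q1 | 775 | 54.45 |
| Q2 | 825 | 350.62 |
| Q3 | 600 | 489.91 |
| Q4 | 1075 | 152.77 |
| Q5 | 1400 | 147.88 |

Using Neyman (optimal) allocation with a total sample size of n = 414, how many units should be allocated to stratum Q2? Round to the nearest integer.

120

Neyman allocation: n_h = n · N_h S_h / Σ N_i S_i, with n = 414.
  stratum Q1: N_h·S_h = 775·54.45 = 42198.75
  stratum Q2: N_h·S_h = 825·350.62 = 289261.50
  stratum Q3: N_h·S_h = 600·489.91 = 293946.00
  stratum Q4: N_h·S_h = 1075·152.77 = 164227.75
  stratum Q5: N_h·S_h = 1400·147.88 = 207032.00
Σ N_h S_h = 996666.00
n for stratum Q2 = 414·289261.50/996666.00 = 120.155 → 120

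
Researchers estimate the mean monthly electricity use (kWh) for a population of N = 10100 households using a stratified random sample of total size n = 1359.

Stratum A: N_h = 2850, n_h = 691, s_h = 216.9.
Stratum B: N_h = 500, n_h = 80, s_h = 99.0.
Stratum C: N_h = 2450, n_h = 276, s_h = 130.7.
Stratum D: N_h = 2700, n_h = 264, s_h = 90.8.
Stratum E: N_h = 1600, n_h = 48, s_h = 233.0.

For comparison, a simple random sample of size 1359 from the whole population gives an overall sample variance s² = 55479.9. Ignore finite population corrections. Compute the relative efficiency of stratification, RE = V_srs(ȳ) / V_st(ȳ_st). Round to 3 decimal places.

RE ≈ 1.021

V̂(ȳ_st) = Σ W_h² s_h²/n_h, with W_h = N_h/N and N = 10100:
  stratum A: (2850/10100)²·216.9²/691 = 5.42111
  stratum B: (500/10100)²·99.0²/80 = 0.300246
  stratum C: (2450/10100)²·130.7²/276 = 3.64193
  stratum D: (2700/10100)²·90.8²/264 = 2.23179
  stratum E: (1600/10100)²·233.0²/48 = 28.3836
V_st = 39.9787
V_srs = s²/n = 55479.9/1359 = 40.8241
Relative efficiency = V_srs / V_st = 40.8241/39.9787 = 1.0211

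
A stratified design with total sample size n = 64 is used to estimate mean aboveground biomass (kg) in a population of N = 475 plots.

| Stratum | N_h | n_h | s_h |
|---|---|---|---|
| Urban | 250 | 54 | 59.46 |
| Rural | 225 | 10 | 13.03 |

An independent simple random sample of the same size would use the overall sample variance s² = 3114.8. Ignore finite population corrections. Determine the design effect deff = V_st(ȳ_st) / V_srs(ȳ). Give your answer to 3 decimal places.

V̂(ȳ_st) = Σ W_h² s_h²/n_h, with W_h = N_h/N and N = 475:
  stratum Urban: (250/475)²·59.46²/54 = 18.1363
  stratum Rural: (225/475)²·13.03²/10 = 3.80949
V_st = 21.9458
V_srs = s²/n = 3114.8/64 = 48.6688
deff = V_st / V_srs = 21.9458/48.6688 = 0.4509

deff ≈ 0.451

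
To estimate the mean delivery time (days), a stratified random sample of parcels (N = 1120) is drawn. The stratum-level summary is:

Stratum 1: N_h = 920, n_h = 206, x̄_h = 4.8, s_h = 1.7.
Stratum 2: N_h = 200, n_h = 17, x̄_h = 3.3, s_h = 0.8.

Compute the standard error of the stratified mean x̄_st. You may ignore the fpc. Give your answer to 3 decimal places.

SE(x̄_st) ≈ 0.103

V̂(x̄_st) = Σ W_h² s_h²/n_h, with W_h = N_h/N and N = 1120:
  stratum 1: (920/1120)²·1.7²/206 = 0.00946608
  stratum 2: (200/1120)²·0.8²/17 = 0.00120048
V̂(x̄_st) = 0.0106666
SE(x̄_st) = √0.0106666 = 0.103279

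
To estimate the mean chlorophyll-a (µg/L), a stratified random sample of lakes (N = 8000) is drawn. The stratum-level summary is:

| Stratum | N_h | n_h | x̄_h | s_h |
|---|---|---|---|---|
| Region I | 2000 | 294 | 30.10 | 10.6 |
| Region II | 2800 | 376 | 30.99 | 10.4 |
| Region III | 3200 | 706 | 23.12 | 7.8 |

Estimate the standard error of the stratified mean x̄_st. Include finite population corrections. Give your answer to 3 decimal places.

V̂(x̄_st) = Σ W_h² (1 − n_h/N_h) s_h²/n_h, with W_h = N_h/N and N = 8000:
  stratum Region I: (2000/8000)²·(1 − 294/2000)·10.6²/294 = 0.0203748
  stratum Region II: (2800/8000)²·(1 − 376/2800)·10.4²/376 = 0.0305063
  stratum Region III: (3200/8000)²·(1 − 706/3200)·7.8²/706 = 0.0107461
V̂(x̄_st) = 0.0616272
SE(x̄_st) = √0.0616272 = 0.248248

SE(x̄_st) ≈ 0.248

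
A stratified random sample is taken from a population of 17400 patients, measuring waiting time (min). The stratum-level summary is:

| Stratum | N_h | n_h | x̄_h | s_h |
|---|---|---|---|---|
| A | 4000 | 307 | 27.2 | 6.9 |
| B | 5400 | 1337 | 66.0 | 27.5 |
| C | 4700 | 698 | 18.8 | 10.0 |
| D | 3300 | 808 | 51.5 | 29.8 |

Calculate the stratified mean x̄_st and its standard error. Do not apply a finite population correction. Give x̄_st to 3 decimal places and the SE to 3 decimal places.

x̄_st ≈ 41.581, SE ≈ 0.336

x̄_st = Σ W_h x̄_h = (4000·27.2 + 5400·66.0 + 4700·18.8 + 3300·51.5)/17400 = 41.58103
V̂(x̄_st) = Σ W_h² s_h²/n_h, with W_h = N_h/N and N = 17400:
  stratum A: (4000/17400)²·6.9²/307 = 0.00819561
  stratum B: (5400/17400)²·27.5²/1337 = 0.0544782
  stratum C: (4700/17400)²·10.0²/698 = 0.010453
  stratum D: (3300/17400)²·29.8²/808 = 0.0395322
V̂(x̄_st) = 0.112659
SE(x̄_st) = √0.112659 = 0.335647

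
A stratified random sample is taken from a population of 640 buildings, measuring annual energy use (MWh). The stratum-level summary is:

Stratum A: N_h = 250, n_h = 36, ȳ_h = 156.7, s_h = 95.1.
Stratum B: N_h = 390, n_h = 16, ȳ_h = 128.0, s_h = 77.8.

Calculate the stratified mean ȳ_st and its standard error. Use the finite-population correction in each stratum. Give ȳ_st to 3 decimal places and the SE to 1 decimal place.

ȳ_st = Σ W_h ȳ_h = (250·156.7 + 390·128.0)/640 = 139.21094
V̂(ȳ_st) = Σ W_h² (1 − n_h/N_h) s_h²/n_h, with W_h = N_h/N and N = 640:
  stratum A: (250/640)²·(1 − 36/250)·95.1²/36 = 32.8135
  stratum B: (390/640)²·(1 − 16/390)·77.8²/16 = 134.715
V̂(ȳ_st) = 167.528
SE(ȳ_st) = √167.528 = 12.9433

ȳ_st ≈ 139.211, SE ≈ 12.9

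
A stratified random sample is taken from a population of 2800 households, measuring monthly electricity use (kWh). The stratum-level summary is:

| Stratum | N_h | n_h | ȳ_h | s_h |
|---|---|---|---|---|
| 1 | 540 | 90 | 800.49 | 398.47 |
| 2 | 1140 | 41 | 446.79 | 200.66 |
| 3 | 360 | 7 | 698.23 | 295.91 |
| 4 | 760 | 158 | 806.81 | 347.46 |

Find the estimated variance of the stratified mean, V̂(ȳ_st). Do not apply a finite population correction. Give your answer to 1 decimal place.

V̂(ȳ_st) = Σ W_h² s_h²/n_h, with W_h = N_h/N and N = 2800:
  stratum 1: (540/2800)²·398.47²/90 = 65.6176
  stratum 2: (1140/2800)²·200.66²/41 = 162.791
  stratum 3: (360/2800)²·295.91²/7 = 206.781
  stratum 4: (760/2800)²·347.46²/158 = 56.2942
V̂(ȳ_st) = 491.484

V̂(ȳ_st) ≈ 491.5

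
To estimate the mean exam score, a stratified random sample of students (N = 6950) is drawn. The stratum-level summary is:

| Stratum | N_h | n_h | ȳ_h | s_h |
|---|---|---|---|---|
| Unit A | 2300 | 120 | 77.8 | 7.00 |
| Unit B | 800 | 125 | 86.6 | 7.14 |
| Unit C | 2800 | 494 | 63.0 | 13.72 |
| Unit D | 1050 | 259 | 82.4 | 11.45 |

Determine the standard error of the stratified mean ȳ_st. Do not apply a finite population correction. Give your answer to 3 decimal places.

V̂(ȳ_st) = Σ W_h² s_h²/n_h, with W_h = N_h/N and N = 6950:
  stratum Unit A: (2300/6950)²·7.00²/120 = 0.0447199
  stratum Unit B: (800/6950)²·7.14²/125 = 0.00540377
  stratum Unit C: (2800/6950)²·13.72²/494 = 0.0618483
  stratum Unit D: (1050/6950)²·11.45²/259 = 0.0115537
V̂(ȳ_st) = 0.123526
SE(ȳ_st) = √0.123526 = 0.351462

SE(ȳ_st) ≈ 0.351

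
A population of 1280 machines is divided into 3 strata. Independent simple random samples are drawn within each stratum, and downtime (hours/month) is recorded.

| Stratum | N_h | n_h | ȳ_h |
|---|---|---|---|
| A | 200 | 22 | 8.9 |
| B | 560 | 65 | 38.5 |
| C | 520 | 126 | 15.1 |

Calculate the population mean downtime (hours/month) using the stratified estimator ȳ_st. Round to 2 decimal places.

ȳ_st ≈ 24.37

N = Σ N_h = 1280. Stratum weights W_h = N_h/N.
ȳ_st = (200·8.9 + 560·38.5 + 520·15.1) / 1280 = 24.3687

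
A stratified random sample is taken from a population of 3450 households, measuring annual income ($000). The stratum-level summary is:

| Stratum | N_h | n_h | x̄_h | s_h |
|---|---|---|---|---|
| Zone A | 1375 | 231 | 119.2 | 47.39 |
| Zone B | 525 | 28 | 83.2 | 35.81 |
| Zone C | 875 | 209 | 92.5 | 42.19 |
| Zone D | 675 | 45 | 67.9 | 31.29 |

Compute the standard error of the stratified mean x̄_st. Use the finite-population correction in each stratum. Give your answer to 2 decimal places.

V̂(x̄_st) = Σ W_h² (1 − n_h/N_h) s_h²/n_h, with W_h = N_h/N and N = 3450:
  stratum Zone A: (1375/3450)²·(1 − 231/1375)·47.39²/231 = 1.28485
  stratum Zone B: (525/3450)²·(1 − 28/525)·35.81²/28 = 1.00399
  stratum Zone C: (875/3450)²·(1 − 209/875)·42.19²/209 = 0.416982
  stratum Zone D: (675/3450)²·(1 − 45/675)·31.29²/45 = 0.777329
V̂(x̄_st) = 3.48315
SE(x̄_st) = √3.48315 = 1.86632

SE(x̄_st) ≈ 1.87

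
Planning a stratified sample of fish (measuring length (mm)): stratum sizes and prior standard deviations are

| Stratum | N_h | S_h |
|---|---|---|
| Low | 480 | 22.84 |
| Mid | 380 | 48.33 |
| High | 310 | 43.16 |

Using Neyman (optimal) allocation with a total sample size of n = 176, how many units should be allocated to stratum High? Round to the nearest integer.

55

Neyman allocation: n_h = n · N_h S_h / Σ N_i S_i, with n = 176.
  stratum Low: N_h·S_h = 480·22.84 = 10963.20
  stratum Mid: N_h·S_h = 380·48.33 = 18365.40
  stratum High: N_h·S_h = 310·43.16 = 13379.60
Σ N_h S_h = 42708.20
n for stratum High = 176·13379.60/42708.20 = 55.137 → 55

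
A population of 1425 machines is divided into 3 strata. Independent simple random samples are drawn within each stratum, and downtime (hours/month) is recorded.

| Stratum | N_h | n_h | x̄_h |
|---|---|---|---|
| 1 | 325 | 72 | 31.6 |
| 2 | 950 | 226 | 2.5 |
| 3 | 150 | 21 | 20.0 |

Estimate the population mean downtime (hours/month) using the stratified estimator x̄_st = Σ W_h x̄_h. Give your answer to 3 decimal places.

x̄_st ≈ 10.979

N = Σ N_h = 1425. Stratum weights W_h = N_h/N.
x̄_st = (325·31.6 + 950·2.5 + 150·20.0) / 1425 = 10.97895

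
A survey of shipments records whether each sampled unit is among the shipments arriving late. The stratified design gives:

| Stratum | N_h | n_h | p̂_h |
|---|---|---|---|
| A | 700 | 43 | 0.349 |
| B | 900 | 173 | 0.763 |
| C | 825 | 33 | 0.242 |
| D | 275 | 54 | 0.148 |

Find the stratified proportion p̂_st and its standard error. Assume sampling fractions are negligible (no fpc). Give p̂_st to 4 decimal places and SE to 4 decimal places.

p̂_st ≈ 0.4338, SE ≈ 0.0323

N = 2700; stratum weights W_h = N_h/N.
p̂_st = Σ W_h p̂_h = (700·0.349 + 900·0.763 + 825·0.242 + 275·0.148)/2700 = 0.43383
V̂(p̂_st) = Σ W_h² p̂_h(1−p̂_h)/(n_h−1):
  stratum A: (700/2700)²·0.349·0.651/42 = 0.000363602
  stratum B: (900/2700)²·0.763·0.237/172 = 0.000116816
  stratum C: (825/2700)²·0.242·0.758/32 = 0.000535199
  stratum D: (275/2700)²·0.148·0.852/53 = 2.4681e-05
V̂(p̂_st) = 0.0010403; SE = √V̂ = 0.0322536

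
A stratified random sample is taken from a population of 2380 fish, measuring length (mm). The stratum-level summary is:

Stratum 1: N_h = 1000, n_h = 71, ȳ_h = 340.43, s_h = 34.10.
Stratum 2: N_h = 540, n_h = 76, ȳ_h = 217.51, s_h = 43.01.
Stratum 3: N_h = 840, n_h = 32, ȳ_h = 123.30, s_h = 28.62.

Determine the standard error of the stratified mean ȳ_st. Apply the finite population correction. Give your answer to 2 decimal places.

SE(ȳ_st) ≈ 2.61

V̂(ȳ_st) = Σ W_h² (1 − n_h/N_h) s_h²/n_h, with W_h = N_h/N and N = 2380:
  stratum 1: (1000/2380)²·(1 − 71/1000)·34.10²/71 = 2.68604
  stratum 2: (540/2380)²·(1 − 76/540)·43.01²/76 = 1.07667
  stratum 3: (840/2380)²·(1 − 32/840)·28.62²/32 = 3.06709
V̂(ȳ_st) = 6.8298
SE(ȳ_st) = √6.8298 = 2.61339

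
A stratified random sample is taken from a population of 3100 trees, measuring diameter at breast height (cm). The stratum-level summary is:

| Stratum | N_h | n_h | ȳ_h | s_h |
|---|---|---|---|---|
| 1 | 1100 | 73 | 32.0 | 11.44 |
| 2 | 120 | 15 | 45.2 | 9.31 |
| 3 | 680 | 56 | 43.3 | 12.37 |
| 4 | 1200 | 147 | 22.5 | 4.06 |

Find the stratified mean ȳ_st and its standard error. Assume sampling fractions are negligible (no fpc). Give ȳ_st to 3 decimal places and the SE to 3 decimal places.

ȳ_st ≈ 31.312, SE ≈ 0.619

ȳ_st = Σ W_h ȳ_h = (1100·32.0 + 120·45.2 + 680·43.3 + 1200·22.5)/3100 = 31.31226
V̂(ȳ_st) = Σ W_h² s_h²/n_h, with W_h = N_h/N and N = 3100:
  stratum 1: (1100/3100)²·11.44²/73 = 0.225731
  stratum 2: (120/3100)²·9.31²/15 = 0.00865859
  stratum 3: (680/3100)²·12.37²/56 = 0.131476
  stratum 4: (1200/3100)²·4.06²/147 = 0.0168025
V̂(ȳ_st) = 0.382668
SE(ȳ_st) = √0.382668 = 0.618602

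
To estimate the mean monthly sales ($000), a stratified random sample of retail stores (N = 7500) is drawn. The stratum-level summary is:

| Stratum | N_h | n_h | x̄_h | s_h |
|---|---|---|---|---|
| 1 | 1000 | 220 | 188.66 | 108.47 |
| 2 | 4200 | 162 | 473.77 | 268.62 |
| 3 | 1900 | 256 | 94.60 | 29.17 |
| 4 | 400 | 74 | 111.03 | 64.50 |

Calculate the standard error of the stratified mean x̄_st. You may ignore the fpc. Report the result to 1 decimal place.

SE(x̄_st) ≈ 11.9

V̂(x̄_st) = Σ W_h² s_h²/n_h, with W_h = N_h/N and N = 7500:
  stratum 1: (1000/7500)²·108.47²/220 = 0.950767
  stratum 2: (4200/7500)²·268.62²/162 = 139.681
  stratum 3: (1900/7500)²·29.17²/256 = 0.213313
  stratum 4: (400/7500)²·64.50²/74 = 0.159914
V̂(x̄_st) = 141.005
SE(x̄_st) = √141.005 = 11.8746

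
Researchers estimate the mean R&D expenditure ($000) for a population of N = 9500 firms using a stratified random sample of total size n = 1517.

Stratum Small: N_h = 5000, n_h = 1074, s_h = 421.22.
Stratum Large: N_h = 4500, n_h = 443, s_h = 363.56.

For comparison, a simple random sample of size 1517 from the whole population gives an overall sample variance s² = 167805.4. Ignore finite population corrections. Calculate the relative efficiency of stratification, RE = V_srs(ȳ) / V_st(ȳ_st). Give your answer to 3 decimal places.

V̂(ȳ_st) = Σ W_h² s_h²/n_h, with W_h = N_h/N and N = 9500:
  stratum Small: (5000/9500)²·421.22²/1074 = 45.7622
  stratum Large: (4500/9500)²·363.56²/443 = 66.9463
V_st = 112.708
V_srs = s²/n = 167805.4/1517 = 110.617
Relative efficiency = V_srs / V_st = 110.617/112.708 = 0.9814

RE ≈ 0.981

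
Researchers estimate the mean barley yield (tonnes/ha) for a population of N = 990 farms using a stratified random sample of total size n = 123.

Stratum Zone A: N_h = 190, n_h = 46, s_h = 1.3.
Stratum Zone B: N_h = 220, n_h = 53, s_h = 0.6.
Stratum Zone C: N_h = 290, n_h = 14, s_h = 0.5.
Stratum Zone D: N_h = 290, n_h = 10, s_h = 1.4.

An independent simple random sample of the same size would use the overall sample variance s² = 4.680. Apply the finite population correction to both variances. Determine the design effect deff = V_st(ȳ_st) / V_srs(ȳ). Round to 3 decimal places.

V̂(ȳ_st) = Σ W_h² (1 − n_h/N_h) s_h²/n_h, with W_h = N_h/N and N = 990:
  stratum Zone A: (190/990)²·(1 − 46/190)·1.3²/46 = 0.00102559
  stratum Zone B: (220/990)²·(1 − 53/220)·0.6²/53 = 0.000254622
  stratum Zone C: (290/990)²·(1 − 14/290)·0.5²/14 = 0.00145831
  stratum Zone D: (290/990)²·(1 − 10/290)·1.4²/10 = 0.0162383
V_st = 0.0189769
V_srs = (1 − 123/990)·4.680/123 = 0.0333215
deff = V_st / V_srs = 0.0189769/0.0333215 = 0.5695

deff ≈ 0.570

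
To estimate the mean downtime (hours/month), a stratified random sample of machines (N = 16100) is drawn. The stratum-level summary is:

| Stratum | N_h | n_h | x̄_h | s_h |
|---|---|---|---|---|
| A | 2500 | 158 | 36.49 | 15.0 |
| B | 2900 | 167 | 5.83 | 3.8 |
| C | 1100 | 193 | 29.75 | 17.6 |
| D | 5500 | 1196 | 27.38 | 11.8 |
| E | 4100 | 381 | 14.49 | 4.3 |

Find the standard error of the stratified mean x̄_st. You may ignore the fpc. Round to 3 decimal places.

SE(x̄_st) ≈ 0.248

V̂(x̄_st) = Σ W_h² s_h²/n_h, with W_h = N_h/N and N = 16100:
  stratum A: (2500/16100)²·15.0²/158 = 0.0343363
  stratum B: (2900/16100)²·3.8²/167 = 0.0028054
  stratum C: (1100/16100)²·17.6²/193 = 0.00749207
  stratum D: (5500/16100)²·11.8²/1196 = 0.0135865
  stratum E: (4100/16100)²·4.3²/381 = 0.00314723
V̂(x̄_st) = 0.0613675
SE(x̄_st) = √0.0613675 = 0.247725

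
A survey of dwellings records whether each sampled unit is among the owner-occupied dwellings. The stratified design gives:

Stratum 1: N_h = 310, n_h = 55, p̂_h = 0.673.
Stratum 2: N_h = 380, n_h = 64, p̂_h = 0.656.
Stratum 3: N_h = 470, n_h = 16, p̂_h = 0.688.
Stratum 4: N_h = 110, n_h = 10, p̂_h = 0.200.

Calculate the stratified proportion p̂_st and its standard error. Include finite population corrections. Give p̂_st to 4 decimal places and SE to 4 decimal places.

p̂_st ≈ 0.6325, SE ≈ 0.0498

N = 1270; stratum weights W_h = N_h/N.
p̂_st = Σ W_h p̂_h = (310·0.673 + 380·0.656 + 470·0.688 + 110·0.200)/1270 = 0.63250
V̂(p̂_st) = Σ W_h² (1 − n_h/N_h) p̂_h(1−p̂_h)/(n_h−1):
  stratum 1: (310/1270)²·(1 − 55/310)·0.673·0.327/54 = 0.000199739
  stratum 2: (380/1270)²·(1 − 64/380)·0.656·0.344/63 = 0.000266677
  stratum 3: (470/1270)²·(1 − 16/470)·0.688·0.312/15 = 0.00189321
  stratum 4: (110/1270)²·(1 − 10/110)·0.200·0.800/9 = 0.000121245
V̂(p̂_st) = 0.00248087; SE = √V̂ = 0.0498083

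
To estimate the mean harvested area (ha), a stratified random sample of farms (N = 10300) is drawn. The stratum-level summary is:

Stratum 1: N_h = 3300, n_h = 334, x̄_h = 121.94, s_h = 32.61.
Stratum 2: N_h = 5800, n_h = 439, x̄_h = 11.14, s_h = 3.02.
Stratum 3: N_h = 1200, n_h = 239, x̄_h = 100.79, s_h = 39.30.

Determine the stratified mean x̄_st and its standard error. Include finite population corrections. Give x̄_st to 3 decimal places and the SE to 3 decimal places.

x̄_st = Σ W_h x̄_h = (3300·121.94 + 5800·11.14 + 1200·100.79)/10300 = 57.08369
V̂(x̄_st) = Σ W_h² (1 − n_h/N_h) s_h²/n_h, with W_h = N_h/N and N = 10300:
  stratum 1: (3300/10300)²·(1 − 334/3300)·32.61²/334 = 0.293742
  stratum 2: (5800/10300)²·(1 − 439/5800)·3.02²/439 = 0.00608904
  stratum 3: (1200/10300)²·(1 − 239/1200)·39.30²/239 = 0.0702453
V̂(x̄_st) = 0.370076
SE(x̄_st) = √0.370076 = 0.608339

x̄_st ≈ 57.084, SE ≈ 0.608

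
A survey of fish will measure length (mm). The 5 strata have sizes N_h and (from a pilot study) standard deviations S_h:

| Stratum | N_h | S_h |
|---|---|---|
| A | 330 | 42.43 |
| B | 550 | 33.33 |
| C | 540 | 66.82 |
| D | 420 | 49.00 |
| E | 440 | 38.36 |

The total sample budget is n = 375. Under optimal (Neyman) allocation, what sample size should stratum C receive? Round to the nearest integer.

128

Neyman allocation: n_h = n · N_h S_h / Σ N_i S_i, with n = 375.
  stratum A: N_h·S_h = 330·42.43 = 14001.90
  stratum B: N_h·S_h = 550·33.33 = 18331.50
  stratum C: N_h·S_h = 540·66.82 = 36082.80
  stratum D: N_h·S_h = 420·49.00 = 20580.00
  stratum E: N_h·S_h = 440·38.36 = 16878.40
Σ N_h S_h = 105874.60
n for stratum C = 375·36082.80/105874.60 = 127.803 → 128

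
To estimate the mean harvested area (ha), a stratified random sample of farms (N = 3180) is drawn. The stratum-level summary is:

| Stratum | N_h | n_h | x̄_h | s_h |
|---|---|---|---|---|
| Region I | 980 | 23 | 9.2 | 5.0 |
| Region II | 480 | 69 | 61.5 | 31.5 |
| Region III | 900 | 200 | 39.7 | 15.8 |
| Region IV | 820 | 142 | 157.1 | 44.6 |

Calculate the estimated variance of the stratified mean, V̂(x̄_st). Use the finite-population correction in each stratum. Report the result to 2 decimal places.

V̂(x̄_st) ≈ 1.23

V̂(x̄_st) = Σ W_h² (1 − n_h/N_h) s_h²/n_h, with W_h = N_h/N and N = 3180:
  stratum Region I: (980/3180)²·(1 − 23/980)·5.0²/23 = 0.100808
  stratum Region II: (480/3180)²·(1 − 69/480)·31.5²/69 = 0.280544
  stratum Region III: (900/3180)²·(1 − 200/900)·15.8²/200 = 0.0777625
  stratum Region IV: (820/3180)²·(1 − 142/820)·44.6²/142 = 0.770142
V̂(x̄_st) = 1.22926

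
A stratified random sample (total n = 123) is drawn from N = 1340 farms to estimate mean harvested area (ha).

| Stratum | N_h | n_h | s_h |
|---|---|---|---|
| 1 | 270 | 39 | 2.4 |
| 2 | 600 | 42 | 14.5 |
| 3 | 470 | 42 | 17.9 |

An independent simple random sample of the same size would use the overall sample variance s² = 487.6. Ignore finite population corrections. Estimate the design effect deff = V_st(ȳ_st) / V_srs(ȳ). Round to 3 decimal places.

deff ≈ 0.491

V̂(ȳ_st) = Σ W_h² s_h²/n_h, with W_h = N_h/N and N = 1340:
  stratum 1: (270/1340)²·2.4²/39 = 0.0059962
  stratum 2: (600/1340)²·14.5²/42 = 1.00364
  stratum 3: (470/1340)²·17.9²/42 = 0.938519
V_st = 1.94816
V_srs = s²/n = 487.6/123 = 3.96423
deff = V_st / V_srs = 1.94816/3.96423 = 0.4914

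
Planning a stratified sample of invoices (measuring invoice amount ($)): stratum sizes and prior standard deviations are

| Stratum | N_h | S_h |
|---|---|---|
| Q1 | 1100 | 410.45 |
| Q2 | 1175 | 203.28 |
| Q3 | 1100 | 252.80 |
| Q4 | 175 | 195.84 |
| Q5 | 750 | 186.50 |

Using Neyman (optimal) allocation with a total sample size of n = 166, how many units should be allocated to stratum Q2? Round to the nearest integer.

35

Neyman allocation: n_h = n · N_h S_h / Σ N_i S_i, with n = 166.
  stratum Q1: N_h·S_h = 1100·410.45 = 451495.00
  stratum Q2: N_h·S_h = 1175·203.28 = 238854.00
  stratum Q3: N_h·S_h = 1100·252.80 = 278080.00
  stratum Q4: N_h·S_h = 175·195.84 = 34272.00
  stratum Q5: N_h·S_h = 750·186.50 = 139875.00
Σ N_h S_h = 1142576.00
n for stratum Q2 = 166·238854.00/1142576.00 = 34.702 → 35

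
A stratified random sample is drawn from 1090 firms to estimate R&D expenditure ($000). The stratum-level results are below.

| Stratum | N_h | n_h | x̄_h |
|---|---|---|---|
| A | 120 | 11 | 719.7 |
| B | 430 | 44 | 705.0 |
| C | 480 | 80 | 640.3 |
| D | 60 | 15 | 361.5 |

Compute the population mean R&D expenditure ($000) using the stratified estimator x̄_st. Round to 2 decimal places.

N = Σ N_h = 1090. Stratum weights W_h = N_h/N.
x̄_st = (120·719.7 + 430·705.0 + 480·640.3 + 60·361.5) / 1090 = 659.2183

x̄_st ≈ 659.22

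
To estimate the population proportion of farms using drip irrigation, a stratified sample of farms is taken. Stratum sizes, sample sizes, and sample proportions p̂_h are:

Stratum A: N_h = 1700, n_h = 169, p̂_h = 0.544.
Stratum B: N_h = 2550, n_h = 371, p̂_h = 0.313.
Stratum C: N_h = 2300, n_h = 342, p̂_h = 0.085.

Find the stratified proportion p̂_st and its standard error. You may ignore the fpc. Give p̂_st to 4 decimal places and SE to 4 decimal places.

N = 6550; stratum weights W_h = N_h/N.
p̂_st = Σ W_h p̂_h = (1700·0.544 + 2550·0.313 + 2300·0.085)/6550 = 0.29289
V̂(p̂_st) = Σ W_h² p̂_h(1−p̂_h)/(n_h−1):
  stratum A: (1700/6550)²·0.544·0.456/168 = 9.94649e-05
  stratum B: (2550/6550)²·0.313·0.687/370 = 8.8084e-05
  stratum C: (2300/6550)²·0.085·0.915/341 = 2.81228e-05
V̂(p̂_st) = 0.000215672; SE = √V̂ = 0.0146858

p̂_st ≈ 0.2929, SE ≈ 0.0147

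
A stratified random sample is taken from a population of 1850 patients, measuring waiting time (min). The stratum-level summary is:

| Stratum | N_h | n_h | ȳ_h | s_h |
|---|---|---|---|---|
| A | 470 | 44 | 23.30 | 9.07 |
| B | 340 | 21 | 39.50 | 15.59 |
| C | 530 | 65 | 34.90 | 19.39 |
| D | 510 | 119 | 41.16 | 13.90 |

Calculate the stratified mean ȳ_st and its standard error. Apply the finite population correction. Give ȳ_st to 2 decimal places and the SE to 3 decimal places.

ȳ_st ≈ 34.52, SE ≈ 0.994

ȳ_st = Σ W_h ȳ_h = (470·23.30 + 340·39.50 + 530·34.90 + 510·41.16)/1850 = 34.52411
V̂(ȳ_st) = Σ W_h² (1 − n_h/N_h) s_h²/n_h, with W_h = N_h/N and N = 1850:
  stratum A: (470/1850)²·(1 − 44/470)·9.07²/44 = 0.109377
  stratum B: (340/1850)²·(1 − 21/340)·15.59²/21 = 0.366774
  stratum C: (530/1850)²·(1 − 65/530)·19.39²/65 = 0.416512
  stratum D: (510/1850)²·(1 − 119/510)·13.90²/119 = 0.0945989
V̂(ȳ_st) = 0.987262
SE(ȳ_st) = √0.987262 = 0.993611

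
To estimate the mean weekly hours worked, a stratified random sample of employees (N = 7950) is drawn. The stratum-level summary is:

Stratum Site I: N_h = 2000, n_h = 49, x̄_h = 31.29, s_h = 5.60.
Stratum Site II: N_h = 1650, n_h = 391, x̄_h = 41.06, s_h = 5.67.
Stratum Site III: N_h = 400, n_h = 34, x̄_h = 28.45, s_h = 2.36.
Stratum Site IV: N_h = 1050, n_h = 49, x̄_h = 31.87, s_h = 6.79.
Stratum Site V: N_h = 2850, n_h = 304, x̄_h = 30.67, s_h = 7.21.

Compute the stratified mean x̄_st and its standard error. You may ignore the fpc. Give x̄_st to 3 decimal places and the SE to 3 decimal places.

x̄_st ≈ 33.029, SE ≈ 0.288

x̄_st = Σ W_h x̄_h = (2000·31.29 + 1650·41.06 + 400·28.45 + 1050·31.87 + 2850·30.67)/7950 = 33.02918
V̂(x̄_st) = Σ W_h² s_h²/n_h, with W_h = N_h/N and N = 7950:
  stratum Site I: (2000/7950)²·5.60²/49 = 0.0405047
  stratum Site II: (1650/7950)²·5.67²/391 = 0.00354179
  stratum Site III: (400/7950)²·2.36²/34 = 0.000414697
  stratum Site IV: (1050/7950)²·6.79²/49 = 0.016413
  stratum Site V: (2850/7950)²·7.21²/304 = 0.0219762
V̂(x̄_st) = 0.0828504
SE(x̄_st) = √0.0828504 = 0.287837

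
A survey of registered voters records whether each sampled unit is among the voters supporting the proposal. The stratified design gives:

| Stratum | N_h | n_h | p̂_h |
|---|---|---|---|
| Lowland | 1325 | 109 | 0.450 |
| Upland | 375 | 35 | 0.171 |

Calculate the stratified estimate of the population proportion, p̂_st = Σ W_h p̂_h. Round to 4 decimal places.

N = 1700; stratum weights W_h = N_h/N.
p̂_st = Σ W_h p̂_h = (1325·0.450 + 375·0.171)/1700 = 0.38846

p̂_st ≈ 0.3885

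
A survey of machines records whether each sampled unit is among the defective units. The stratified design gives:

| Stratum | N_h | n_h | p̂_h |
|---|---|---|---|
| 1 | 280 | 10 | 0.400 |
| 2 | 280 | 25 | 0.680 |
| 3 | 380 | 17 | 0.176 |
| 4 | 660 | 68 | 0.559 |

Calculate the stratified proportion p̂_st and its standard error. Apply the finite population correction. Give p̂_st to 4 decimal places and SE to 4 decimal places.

p̂_st ≈ 0.4614, SE ≈ 0.0457

N = 1600; stratum weights W_h = N_h/N.
p̂_st = Σ W_h p̂_h = (280·0.400 + 280·0.680 + 380·0.176 + 660·0.559)/1600 = 0.46139
V̂(p̂_st) = Σ W_h² (1 − n_h/N_h) p̂_h(1−p̂_h)/(n_h−1):
  stratum 1: (280/1600)²·(1 − 10/280)·0.400·0.600/9 = 0.0007875
  stratum 2: (280/1600)²·(1 − 25/280)·0.680·0.320/24 = 0.000252875
  stratum 3: (380/1600)²·(1 − 17/380)·0.176·0.824/16 = 0.000488394
  stratum 4: (660/1600)²·(1 − 68/660)·0.559·0.441/67 = 0.000561567
V̂(p̂_st) = 0.00209034; SE = √V̂ = 0.0457202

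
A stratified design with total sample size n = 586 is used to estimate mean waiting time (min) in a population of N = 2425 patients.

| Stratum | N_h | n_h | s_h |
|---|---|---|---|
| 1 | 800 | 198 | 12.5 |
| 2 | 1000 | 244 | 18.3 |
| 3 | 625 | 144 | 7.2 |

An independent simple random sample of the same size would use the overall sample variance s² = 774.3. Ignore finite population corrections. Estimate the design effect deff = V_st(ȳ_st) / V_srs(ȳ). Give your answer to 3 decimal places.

V̂(ȳ_st) = Σ W_h² s_h²/n_h, with W_h = N_h/N and N = 2425:
  stratum 1: (800/2425)²·12.5²/198 = 0.0858838
  stratum 2: (1000/2425)²·18.3²/244 = 0.233394
  stratum 3: (625/2425)²·7.2²/144 = 0.0239133
V_st = 0.343191
V_srs = s²/n = 774.3/586 = 1.32133
deff = V_st / V_srs = 0.343191/1.32133 = 0.2597

deff ≈ 0.260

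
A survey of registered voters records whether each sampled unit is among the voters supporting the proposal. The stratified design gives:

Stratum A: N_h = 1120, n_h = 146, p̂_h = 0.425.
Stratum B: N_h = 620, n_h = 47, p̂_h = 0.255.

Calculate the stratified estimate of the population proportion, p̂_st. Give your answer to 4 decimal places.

N = 1740; stratum weights W_h = N_h/N.
p̂_st = Σ W_h p̂_h = (1120·0.425 + 620·0.255)/1740 = 0.36443

p̂_st ≈ 0.3644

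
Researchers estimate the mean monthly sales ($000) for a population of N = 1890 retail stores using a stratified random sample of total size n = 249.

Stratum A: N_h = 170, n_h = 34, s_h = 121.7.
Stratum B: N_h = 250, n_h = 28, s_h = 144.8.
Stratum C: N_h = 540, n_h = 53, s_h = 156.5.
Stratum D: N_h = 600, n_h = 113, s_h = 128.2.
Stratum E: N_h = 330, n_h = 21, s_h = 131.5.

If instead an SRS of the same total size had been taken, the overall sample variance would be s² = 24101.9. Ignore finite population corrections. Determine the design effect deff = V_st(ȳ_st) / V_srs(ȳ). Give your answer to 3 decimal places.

deff ≈ 0.972

V̂(ȳ_st) = Σ W_h² s_h²/n_h, with W_h = N_h/N and N = 1890:
  stratum A: (170/1890)²·121.7²/34 = 3.52433
  stratum B: (250/1890)²·144.8²/28 = 13.1019
  stratum C: (540/1890)²·156.5²/53 = 37.7239
  stratum D: (600/1890)²·128.2²/113 = 14.6581
  stratum E: (330/1890)²·131.5²/21 = 25.1036
V_st = 94.1119
V_srs = s²/n = 24101.9/249 = 96.7948
deff = V_st / V_srs = 94.1119/96.7948 = 0.9723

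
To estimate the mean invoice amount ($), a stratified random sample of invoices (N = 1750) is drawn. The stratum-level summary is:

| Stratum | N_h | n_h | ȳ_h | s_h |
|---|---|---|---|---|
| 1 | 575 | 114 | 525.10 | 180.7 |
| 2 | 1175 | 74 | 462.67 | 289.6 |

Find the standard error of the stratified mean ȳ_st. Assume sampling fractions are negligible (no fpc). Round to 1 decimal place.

V̂(ȳ_st) = Σ W_h² s_h²/n_h, with W_h = N_h/N and N = 1750:
  stratum 1: (575/1750)²·180.7²/114 = 30.9222
  stratum 2: (1175/1750)²·289.6²/74 = 510.934
V̂(ȳ_st) = 541.857
SE(ȳ_st) = √541.857 = 23.2778

SE(ȳ_st) ≈ 23.3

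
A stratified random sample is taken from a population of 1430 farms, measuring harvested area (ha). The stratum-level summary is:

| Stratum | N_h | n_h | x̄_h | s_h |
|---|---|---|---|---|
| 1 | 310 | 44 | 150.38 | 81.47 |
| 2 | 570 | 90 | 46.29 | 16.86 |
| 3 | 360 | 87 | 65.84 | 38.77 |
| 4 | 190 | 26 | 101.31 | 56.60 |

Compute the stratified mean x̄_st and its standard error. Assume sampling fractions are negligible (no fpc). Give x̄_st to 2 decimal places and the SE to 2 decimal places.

x̄_st ≈ 81.09, SE ≈ 3.30

x̄_st = Σ W_h x̄_h = (310·150.38 + 570·46.29 + 360·65.84 + 190·101.31)/1430 = 81.08699
V̂(x̄_st) = Σ W_h² s_h²/n_h, with W_h = N_h/N and N = 1430:
  stratum 1: (310/1430)²·81.47²/44 = 7.08915
  stratum 2: (570/1430)²·16.86²/90 = 0.501823
  stratum 3: (360/1430)²·38.77²/87 = 1.09498
  stratum 4: (190/1430)²·56.60²/26 = 2.17518
V̂(x̄_st) = 10.8611
SE(x̄_st) = √10.8611 = 3.29562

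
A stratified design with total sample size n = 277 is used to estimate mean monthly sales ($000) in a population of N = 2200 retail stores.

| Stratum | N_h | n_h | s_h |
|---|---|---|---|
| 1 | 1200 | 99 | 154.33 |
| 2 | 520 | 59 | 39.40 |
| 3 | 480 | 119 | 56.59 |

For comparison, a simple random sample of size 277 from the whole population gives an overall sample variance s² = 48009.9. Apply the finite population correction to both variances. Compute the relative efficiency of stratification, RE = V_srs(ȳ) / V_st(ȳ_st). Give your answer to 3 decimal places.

V̂(ȳ_st) = Σ W_h² (1 − n_h/N_h) s_h²/n_h, with W_h = N_h/N and N = 2200:
  stratum 1: (1200/2200)²·(1 − 99/1200)·154.33²/99 = 65.6733
  stratum 2: (520/2200)²·(1 − 59/520)·39.40²/59 = 1.30316
  stratum 3: (480/2200)²·(1 − 119/480)·56.59²/119 = 0.963464
V_st = 67.9399
V_srs = (1 − 277/2200)·48009.9/277 = 151.498
Relative efficiency = V_srs / V_st = 151.498/67.9399 = 2.2299

RE ≈ 2.230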